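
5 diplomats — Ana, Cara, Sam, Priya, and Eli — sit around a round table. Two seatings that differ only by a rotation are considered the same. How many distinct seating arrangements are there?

24

Around a circle, 5 distinct people have 5!/5 = (4)! = 24 rotationally distinct seatings.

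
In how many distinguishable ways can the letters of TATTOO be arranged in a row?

Letter multiplicities in TATTOO: A×1, O×2, T×3.
The number of distinct arrangements is 6!/(3!·2!) = 720/12 = 60.

60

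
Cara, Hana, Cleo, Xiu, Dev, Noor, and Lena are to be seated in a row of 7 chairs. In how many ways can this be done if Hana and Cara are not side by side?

There are 7! = 5040 arrangements in all. If Hana and Cara are adjacent, merging them into one block gives 2·(6)! = 1440 arrangements.
So 5040 − 1440 = 3600 arrangements keep them apart.

3600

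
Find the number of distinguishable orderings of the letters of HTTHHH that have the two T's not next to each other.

10

Total arrangements of HTTHHH: 6!/(4!·2!) = 15.
Arrangements with the T's together: treat TT as one letter, giving (5)!/(4!) = 5.
Hence 15 − 5 = 10.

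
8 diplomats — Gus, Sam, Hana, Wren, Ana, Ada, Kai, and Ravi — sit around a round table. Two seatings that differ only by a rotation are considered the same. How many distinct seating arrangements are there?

Around a circle, 8 distinct people have 8!/8 = (7)! = 5040 rotationally distinct seatings.

5040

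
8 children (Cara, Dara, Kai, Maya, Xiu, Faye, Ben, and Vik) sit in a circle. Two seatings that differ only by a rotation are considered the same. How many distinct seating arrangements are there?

Fix one person's seat to break rotational symmetry; the remaining 7 people can be arranged in (7)! = 5040 ways.

5040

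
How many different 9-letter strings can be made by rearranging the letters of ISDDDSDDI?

The 9 letters of ISDDDSDDI have repeats: D appearing 5 times, I appearing twice, and S appearing twice.
Dividing 9! = 362880 by 5!·2!·2! = 480 for the repeated letters gives 756.

756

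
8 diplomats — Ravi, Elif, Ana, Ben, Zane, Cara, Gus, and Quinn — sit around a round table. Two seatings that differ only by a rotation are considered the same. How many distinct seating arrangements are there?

Fix one person's seat to break rotational symmetry; the remaining 7 people can be arranged in (7)! = 5040 ways.

5040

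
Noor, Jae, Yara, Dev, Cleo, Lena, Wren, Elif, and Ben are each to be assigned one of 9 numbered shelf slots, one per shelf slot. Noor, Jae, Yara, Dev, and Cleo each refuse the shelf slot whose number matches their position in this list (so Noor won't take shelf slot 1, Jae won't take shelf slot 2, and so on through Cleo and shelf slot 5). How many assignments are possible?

205056

Let Aᵢ (for 1 ≤ i ≤ 5) be the placements that put person i in their forbidden shelf slot. Any j of these fix j positions, leaving (9−j)! ways to fill the rest, and there are C(5,j) ways to pick which j.
By inclusion–exclusion, the number of valid placements is Σ_{j=0}^{5} (−1)^j C(5,j)·(9−j)!.
Computing: 362880 − 201600 + 50400 − 7200 + 600 − 24 = 205056.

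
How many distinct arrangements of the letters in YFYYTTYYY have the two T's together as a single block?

Treat the 2 copies of T as a single block. The multiset to arrange is then {TT, F, Y, Y, Y, Y, Y, Y}, 8 items in all.
That gives (8)!/(6!) = 56 arrangements.

56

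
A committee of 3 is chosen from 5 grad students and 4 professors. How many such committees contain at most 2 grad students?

Split by how many grad students are chosen (0 through 2).
Sum: C(5,0)·C(4,3) + C(5,1)·C(4,2) + C(5,2)·C(4,1) = 4 + 30 + 40 = 74.

74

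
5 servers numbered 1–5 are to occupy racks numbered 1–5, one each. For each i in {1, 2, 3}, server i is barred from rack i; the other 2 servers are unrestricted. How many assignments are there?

64

Let Aᵢ (for i ∈ {1, 2, 3}) be the placements that put server i in its forbidden rack. Any j of these fix j positions, leaving (5−j)! ways to fill the rest, and there are C(3,j) ways to pick which j.
By inclusion–exclusion, the number of valid placements is Σ_{j=0}^{3} (−1)^j C(3,j)·(5−j)!.
Computing: 120 − 72 + 18 − 2 = 64.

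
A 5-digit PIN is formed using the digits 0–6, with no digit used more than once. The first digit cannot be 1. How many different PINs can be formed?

The first digit has 7−1 = 6 choices (anything except 1).
The remaining 4 digits are filled from the other 6 symbols without repetition: 6 × 5 × 4 × 3 = 360.
Total: 6 × 360 = 2160.

2160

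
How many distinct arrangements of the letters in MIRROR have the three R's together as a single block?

Treat the 3 copies of R as a single block. The multiset to arrange is then {RRR, I, M, O}, 4 items in all.
All 4 items are distinct, so there are (4)! = 24 arrangements.

24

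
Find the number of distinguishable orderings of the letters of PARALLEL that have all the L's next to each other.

Treat the 3 copies of L as a single block. The multiset to arrange is then {LLL, A, A, E, P, R}, 6 items in all.
That gives (6)!/(2!) = 360 arrangements.

360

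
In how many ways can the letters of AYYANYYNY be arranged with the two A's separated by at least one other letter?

There are 9!/(5!·2!·2!) = 756 arrangements of AYYANYYNY in total.
If the two A's are adjacent, glue them into one block, leaving 8 items to arrange: (8)!/(5!·2!) = 168 ways.
Hence 756 − 168 = 588.

588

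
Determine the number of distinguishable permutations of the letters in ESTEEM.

120

Letter multiplicities in ESTEEM: E×3, M×1, S×1, T×1.
The number of distinct arrangements is 6!/(3!) = 720/6 = 120.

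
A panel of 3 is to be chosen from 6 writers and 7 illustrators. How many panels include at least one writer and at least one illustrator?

231

Unrestricted: C(13,3) = 286 ways to pick any 3 of the 13.
Subtract selections that omit an entire group: no writers → C(7,3) = 35; no illustrators → C(6,3) = 20.
Both groups omitted at once is impossible, so 286 − 55 = 231.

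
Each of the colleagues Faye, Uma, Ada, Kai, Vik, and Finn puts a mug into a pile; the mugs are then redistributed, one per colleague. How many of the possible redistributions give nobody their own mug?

265

Let Aᵢ be the assignments in which colleague i gets their own mug. We want the size of the complement of A₁∪…∪A_6.
By inclusion–exclusion this is Σ_{j=0}^{6} (−1)^j C(6,j)·(6−j)!.
Computing: 720 − 720 + 360 − 120 + 30 − 6 + 1 = 265.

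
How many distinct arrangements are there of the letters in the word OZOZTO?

The 6 letters of OZOZTO have repeats: O appearing 3 times and Z appearing twice.
The number of distinct arrangements is 6!/(3!·2!) = 720/12 = 60.

60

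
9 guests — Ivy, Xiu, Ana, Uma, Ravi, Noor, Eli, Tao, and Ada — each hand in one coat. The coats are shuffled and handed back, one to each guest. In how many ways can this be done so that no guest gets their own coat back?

This is the derangement count D_9: permutations of 9 items with no fixed point.
By inclusion–exclusion this is Σ_{j=0}^{9} (−1)^j C(9,j)·(9−j)!.
Computing: 362880 − 362880 + 181440 − 60480 + 15120 − 3024 + 504 − 72 + 9 − 1 = 133496.

133496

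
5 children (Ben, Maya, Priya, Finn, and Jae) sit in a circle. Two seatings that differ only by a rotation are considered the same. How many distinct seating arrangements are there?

Seat Ben anywhere (absorbing the rotational symmetry), then permute the other 4: (4)! = 24.

24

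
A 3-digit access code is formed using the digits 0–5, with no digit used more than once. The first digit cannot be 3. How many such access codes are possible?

The first digit has 6−1 = 5 choices (anything except 3).
The remaining 2 digits are filled from the other 5 symbols without repetition: 5 × 4 = 20.
Total: 5 × 20 = 100.

100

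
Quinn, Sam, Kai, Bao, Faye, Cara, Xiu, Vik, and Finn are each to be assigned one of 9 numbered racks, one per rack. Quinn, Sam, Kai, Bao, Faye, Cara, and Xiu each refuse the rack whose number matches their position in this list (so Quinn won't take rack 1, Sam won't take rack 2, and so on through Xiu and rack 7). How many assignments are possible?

165016

Let Aᵢ (for 1 ≤ i ≤ 7) be the placements that put person i in their forbidden rack. Any j of these fix j positions, leaving (9−j)! ways to fill the rest, and there are C(7,j) ways to pick which j.
By inclusion–exclusion, the number of valid placements is Σ_{j=0}^{7} (−1)^j C(7,j)·(9−j)!.
Computing: 362880 − 282240 + 105840 − 25200 + 4200 − 504 + 42 − 2 = 165016.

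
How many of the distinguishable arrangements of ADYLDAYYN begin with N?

With the first slot taken by N, it remains to arrange the other 8 letters (ADYLDAYY).
Those 8 letters have A appearing twice, D appearing twice, and Y appearing 3 times, giving (8)!/(3!·2!·2!) = 1680.

1680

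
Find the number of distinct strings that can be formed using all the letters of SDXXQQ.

SDXXQQ has 6 letters with Q appearing twice and X appearing twice.
The number of distinct arrangements is 6!/(2!·2!) = 720/4 = 180.

180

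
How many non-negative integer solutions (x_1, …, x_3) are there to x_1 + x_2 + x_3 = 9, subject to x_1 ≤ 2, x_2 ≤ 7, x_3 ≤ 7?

21

Ignoring the caps, the number of non-negative solutions to x_1+…+x_3 = 9 is C(11,2) = 55.
Subtract solutions that violate a single cap (substitute x_i' = x_i − (cap_i+1)): x_1 ≥ 3 gives C(8,2) = 28; x_2 ≥ 8 gives C(3,2) = 3; x_3 ≥ 8 gives C(3,2) = 3. Together 34.
No two caps can be exceeded simultaneously, so the pair terms are all 0.
By inclusion–exclusion the count is 55 − 34 + 0 = 21.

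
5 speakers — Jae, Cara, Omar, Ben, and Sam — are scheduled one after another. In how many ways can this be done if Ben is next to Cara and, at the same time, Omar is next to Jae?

Treat {Ben,Cara} as one block (2 orders) and {Omar,Jae} as another (2 orders).
That leaves 3 units to arrange: 2 × 2 × 3! = 4 × 6 = 24.

24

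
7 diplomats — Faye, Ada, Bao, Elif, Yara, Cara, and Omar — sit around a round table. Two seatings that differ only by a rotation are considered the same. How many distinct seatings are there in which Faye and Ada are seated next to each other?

Treat {Faye, Ada} as one unit (2 internal orders) and seat the resulting 6 units around the table: (5)! circular arrangements.
So 2 × (5)! = 2 × 120 = 240.

240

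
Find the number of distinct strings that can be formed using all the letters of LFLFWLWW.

Letter multiplicities in LFLFWLWW: F×2, L×3, W×3.
Dividing 8! = 40320 by 3!·3!·2! = 72 for the repeated letters gives 560.

560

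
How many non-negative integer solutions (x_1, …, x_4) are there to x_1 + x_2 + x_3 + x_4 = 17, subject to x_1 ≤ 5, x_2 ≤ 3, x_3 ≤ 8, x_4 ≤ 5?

34

By stars and bars, unrestricted non-negative solutions to x_1+…+x_4 = 17 number C(17+3,3) = 1140.
Subtract solutions that violate a single cap (substitute x_i' = x_i − (cap_i+1)): x_1 ≥ 6 gives C(14,3) = 364; x_2 ≥ 4 gives C(16,3) = 560; x_3 ≥ 9 gives C(11,3) = 165; x_4 ≥ 6 gives C(14,3) = 364. Together 1453.
Add back pairs where two caps are both exceeded: 120 + 10 + 56 + 35 + 120 + 10 = 351.
Subtract triples: 0 + 4 + 0 + 0 = 4.
By inclusion–exclusion the count is 1140 − 1453 + 351 − 4 = 34.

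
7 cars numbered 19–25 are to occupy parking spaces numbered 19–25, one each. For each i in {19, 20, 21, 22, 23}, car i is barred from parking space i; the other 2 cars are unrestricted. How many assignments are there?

2428

Let Aᵢ (for 19 ≤ i ≤ 23) be the placements that put car i in its forbidden parking space. Any j of these fix j positions, leaving (7−j)! ways to fill the rest, and there are C(5,j) ways to pick which j.
By inclusion–exclusion, the number of valid placements is Σ_{j=0}^{5} (−1)^j C(5,j)·(7−j)!.
Computing: 5040 − 3600 + 1200 − 240 + 30 − 2 = 2428.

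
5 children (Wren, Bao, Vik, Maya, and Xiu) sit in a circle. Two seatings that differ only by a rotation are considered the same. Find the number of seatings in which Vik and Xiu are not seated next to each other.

12

Without the restriction there are (4)! = 24 seatings.
Those with Vik next to Xiu: fuse the pair into one unit and seat 4 units around a circle — 2·(3)! = 12.
Subtracting, 24 − 12 = 12.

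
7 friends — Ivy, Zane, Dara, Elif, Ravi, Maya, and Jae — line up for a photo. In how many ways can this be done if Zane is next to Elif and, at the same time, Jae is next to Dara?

Treat {Zane,Elif} as one block (2 orders) and {Jae,Dara} as another (2 orders).
That leaves 5 units to arrange: 2 × 2 × 5! = 4 × 120 = 480.

480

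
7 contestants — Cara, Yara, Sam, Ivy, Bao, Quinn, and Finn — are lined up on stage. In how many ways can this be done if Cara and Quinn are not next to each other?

Of the 7! = 5040 arrangements, those with Cara and Quinn adjacent number 2 × 6! = 1440 (treat the pair as a block with 2 internal orders).
Complementary counting: 5040 − 1440 = 3600.

3600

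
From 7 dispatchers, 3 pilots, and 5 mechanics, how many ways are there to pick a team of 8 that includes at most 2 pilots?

Split by how many pilots are chosen (0 through 2).
Sum: C(3,0)·C(12,8) + C(3,1)·C(12,7) + C(3,2)·C(12,6) = 495 + 2376 + 2772 = 5643.

5643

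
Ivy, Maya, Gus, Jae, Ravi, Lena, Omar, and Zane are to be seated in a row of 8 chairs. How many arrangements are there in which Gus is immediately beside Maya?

10080

Place the 6 others and the Gus-Maya pair as 7 objects in a line; the pair has 2 internal arrangements.
That gives 2 × 7! = 2 × 5040 = 10080.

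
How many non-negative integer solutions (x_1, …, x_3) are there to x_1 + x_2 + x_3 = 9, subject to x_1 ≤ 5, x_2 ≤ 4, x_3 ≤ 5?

20

By stars and bars, unrestricted non-negative solutions to x_1+…+x_3 = 9 number C(9+2,2) = 55.
Subtract solutions that violate a single cap (substitute x_i' = x_i − (cap_i+1)): x_1 ≥ 6 gives C(5,2) = 10; x_2 ≥ 5 gives C(6,2) = 15; x_3 ≥ 6 gives C(5,2) = 10. Together 35.
No two caps can be exceeded simultaneously, so the pair terms are all 0.
By inclusion–exclusion the count is 55 − 35 + 0 = 20.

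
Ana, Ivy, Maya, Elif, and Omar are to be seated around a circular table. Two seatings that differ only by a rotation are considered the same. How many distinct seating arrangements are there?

Fix one person's seat to break rotational symmetry; the remaining 4 people can be arranged in (4)! = 24 ways.

24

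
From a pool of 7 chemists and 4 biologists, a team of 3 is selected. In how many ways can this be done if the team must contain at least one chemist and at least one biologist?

Unrestricted: C(11,3) = 165 ways to pick any 3 of the 11.
Selections missing a whole group: no chemists → C(4,3) = 4; no biologists → C(7,3) = 35.
Both groups omitted at once is impossible, so 165 − 39 = 126.

126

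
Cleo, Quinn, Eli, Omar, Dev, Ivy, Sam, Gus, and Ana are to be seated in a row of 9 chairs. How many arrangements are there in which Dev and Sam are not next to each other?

282240

There are 9! = 362880 arrangements in all. If Dev and Sam are adjacent, merging them into one block gives 2·(8)! = 80640 arrangements.
Complementary counting: 362880 − 80640 = 282240.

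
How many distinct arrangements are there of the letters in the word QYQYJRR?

The 7 letters of QYQYJRR have repeats: Q appearing twice, R appearing twice, and Y appearing twice.
Dividing 7! = 5040 by 2!·2!·2! = 8 for the repeated letters gives 630.

630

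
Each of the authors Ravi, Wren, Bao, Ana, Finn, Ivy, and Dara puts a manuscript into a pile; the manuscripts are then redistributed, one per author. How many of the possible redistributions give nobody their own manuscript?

1854

Let Aᵢ be the assignments in which author i gets their own manuscript. We want the size of the complement of A₁∪…∪A_7.
By inclusion–exclusion this is Σ_{j=0}^{7} (−1)^j C(7,j)·(7−j)!.
Computing: 5040 − 5040 + 2520 − 840 + 210 − 42 + 7 − 1 = 1854.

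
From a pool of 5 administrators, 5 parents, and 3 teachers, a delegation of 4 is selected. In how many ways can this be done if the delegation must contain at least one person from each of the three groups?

Unrestricted: C(13,4) = 715 ways to pick any 4 of the 13.
Selections missing a whole group: no administrators → C(8,4) = 70; no parents → C(8,4) = 70; no teachers → C(10,4) = 210.
Add back selections omitting two groups (i.e. drawn from a single group): C(5,4) + C(5,4) + C(3,4) = 10.
By inclusion–exclusion: 715 − 350 + 10 = 375.

375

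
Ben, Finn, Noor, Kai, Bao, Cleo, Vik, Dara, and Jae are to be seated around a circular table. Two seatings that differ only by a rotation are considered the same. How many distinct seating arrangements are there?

40320

Seat Ben anywhere (absorbing the rotational symmetry), then permute the other 8: (8)! = 40320.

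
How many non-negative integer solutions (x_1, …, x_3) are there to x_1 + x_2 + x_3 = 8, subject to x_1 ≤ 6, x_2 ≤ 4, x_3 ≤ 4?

22

Ignoring the caps, the number of non-negative solutions to x_1+…+x_3 = 8 is C(10,2) = 45.
Subtract solutions that violate a single cap (substitute x_i' = x_i − (cap_i+1)): x_1 ≥ 7 gives C(3,2) = 3; x_2 ≥ 5 gives C(5,2) = 10; x_3 ≥ 5 gives C(5,2) = 10. Together 23.
No two caps can be exceeded simultaneously, so the pair terms are all 0.
By inclusion–exclusion the count is 45 − 23 + 0 = 22.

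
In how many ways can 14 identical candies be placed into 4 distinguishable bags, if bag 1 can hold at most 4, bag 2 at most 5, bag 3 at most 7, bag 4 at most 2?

Without the upper bounds there are C(17,3) = 680 ways to split 14 among 4 bags.
Subtract solutions that violate a single cap (substitute x_i' = x_i − (cap_i+1)): x_1 ≥ 5 gives C(12,3) = 220; x_2 ≥ 6 gives C(11,3) = 165; x_3 ≥ 8 gives C(9,3) = 84; x_4 ≥ 3 gives C(14,3) = 364. Together 833.
Add back pairs where two caps are both exceeded: 20 + 4 + 84 + 1 + 56 + 20 = 185.
Subtract triples: 0 + 1 + 0 + 0 = 1.
By inclusion–exclusion the count is 680 − 833 + 185 − 1 = 31.

31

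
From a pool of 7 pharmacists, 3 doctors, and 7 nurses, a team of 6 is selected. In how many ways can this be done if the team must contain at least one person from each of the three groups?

8967

Unrestricted: C(17,6) = 12376 ways to pick any 6 of the 17.
Subtract selections that omit an entire group: no pharmacists → C(10,6) = 210; no doctors → C(14,6) = 3003; no nurses → C(10,6) = 210.
Add back selections omitting two groups (i.e. drawn from a single group): C(7,6) + C(3,6) + C(7,6) = 14.
By inclusion–exclusion: 12376 − 3423 + 14 = 8967.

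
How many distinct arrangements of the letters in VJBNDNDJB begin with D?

5040

With the first slot taken by D, it remains to arrange the other 8 letters (VJBNNDJB).
Those 8 letters have B appearing twice, J appearing twice, and N appearing twice, giving (8)!/(2!·2!·2!) = 5040.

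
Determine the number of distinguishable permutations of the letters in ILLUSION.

10080

Letter multiplicities in ILLUSION: I×2, L×2, N×1, O×1, S×1, U×1.
So there are 8! / (2!·2!) = 10080 distinguishable arrangements.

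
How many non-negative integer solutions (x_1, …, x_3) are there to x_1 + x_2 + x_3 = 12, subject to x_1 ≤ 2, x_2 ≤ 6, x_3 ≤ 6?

6

Without the upper bounds there are C(14,2) = 91 ways to split 12 among 3 variables.
Subtract solutions that violate a single cap (substitute x_i' = x_i − (cap_i+1)): x_1 ≥ 3 gives C(11,2) = 55; x_2 ≥ 7 gives C(7,2) = 21; x_3 ≥ 7 gives C(7,2) = 21. Together 97.
Add back pairs where two caps are both exceeded: 6 + 6 + 0 = 12.
By inclusion–exclusion the count is 91 − 97 + 12 = 6.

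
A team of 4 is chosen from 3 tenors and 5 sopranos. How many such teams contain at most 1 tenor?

Split by how many tenors are chosen (0 through 1).
Sum: C(3,0)·C(5,4) + C(3,1)·C(5,3) = 5 + 30 = 35.

35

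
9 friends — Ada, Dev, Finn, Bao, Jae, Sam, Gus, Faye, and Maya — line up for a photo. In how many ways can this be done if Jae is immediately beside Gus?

Treat {Jae, Gus} as a single unit. There are 8 units to order, and the pair itself can be ordered 2 ways.
That gives 2 × 8! = 2 × 40320 = 80640.

80640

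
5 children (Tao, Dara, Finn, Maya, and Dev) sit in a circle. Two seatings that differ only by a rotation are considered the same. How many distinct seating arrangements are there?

24

Fix one person's seat to break rotational symmetry; the remaining 4 people can be arranged in (4)! = 24 ways.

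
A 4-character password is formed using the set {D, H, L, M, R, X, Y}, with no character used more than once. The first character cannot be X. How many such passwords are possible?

720

The first character has 7−1 = 6 choices (anything except X).
The remaining 3 characters are filled from the other 6 symbols without repetition: 6 × 5 × 4 = 120.
Total: 6 × 120 = 720.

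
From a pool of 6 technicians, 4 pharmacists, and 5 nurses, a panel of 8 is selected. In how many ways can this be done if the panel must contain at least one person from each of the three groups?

Total 8-person selections from all 15: C(15,8) = 6435.
Selections missing a whole group: no technicians → C(9,8) = 9; no pharmacists → C(11,8) = 165; no nurses → C(10,8) = 45.
Add back selections omitting two groups (i.e. drawn from a single group): C(6,8) + C(4,8) + C(5,8) = 0.
By inclusion–exclusion: 6435 − 219 + 0 = 6216.

6216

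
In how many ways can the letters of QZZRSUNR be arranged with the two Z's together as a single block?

2520

Treat the 2 copies of Z as a single block. The multiset to arrange is then {ZZ, N, Q, R, R, S, U}, 7 items in all.
That gives (7)!/(2!) = 2520 arrangements.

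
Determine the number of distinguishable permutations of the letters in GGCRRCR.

Letter multiplicities in GGCRRCR: C×2, G×2, R×3.
The number of distinct arrangements is 7!/(3!·2!·2!) = 5040/24 = 210.

210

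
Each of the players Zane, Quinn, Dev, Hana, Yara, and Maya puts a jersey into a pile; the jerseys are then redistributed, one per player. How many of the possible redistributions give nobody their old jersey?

265

Let Aᵢ be the assignments in which player i gets their old jersey. We want the size of the complement of A₁∪…∪A_6.
By inclusion–exclusion this is Σ_{j=0}^{6} (−1)^j C(6,j)·(6−j)!.
Computing: 720 − 720 + 360 − 120 + 30 − 6 + 1 = 265.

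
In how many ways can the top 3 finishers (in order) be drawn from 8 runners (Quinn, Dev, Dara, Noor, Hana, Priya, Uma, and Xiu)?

There are 8 choices for 1st place, 7 for 2nd, and 6 for 3rd.
That gives 8 × 7 × 6 = 336.

336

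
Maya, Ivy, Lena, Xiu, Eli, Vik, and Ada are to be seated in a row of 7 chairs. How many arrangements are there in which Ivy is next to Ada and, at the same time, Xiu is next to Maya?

480

Treat {Ivy,Ada} as one block (2 orders) and {Xiu,Maya} as another (2 orders).
That leaves 5 units to arrange: 2 × 2 × 5! = 4 × 120 = 480.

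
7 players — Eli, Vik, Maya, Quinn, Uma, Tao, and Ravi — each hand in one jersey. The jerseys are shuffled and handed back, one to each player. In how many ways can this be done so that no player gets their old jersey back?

1854

This is the derangement count D_7: permutations of 7 items with no fixed point.
By inclusion–exclusion this is Σ_{j=0}^{7} (−1)^j C(7,j)·(7−j)!.
Computing: 5040 − 5040 + 2520 − 840 + 210 − 42 + 7 − 1 = 1854.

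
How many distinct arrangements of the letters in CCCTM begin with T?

With the first slot taken by T, it remains to arrange the other 4 letters (CCCM).
Those 4 letters have C appearing 3 times, giving (4)!/(3!) = 4.

4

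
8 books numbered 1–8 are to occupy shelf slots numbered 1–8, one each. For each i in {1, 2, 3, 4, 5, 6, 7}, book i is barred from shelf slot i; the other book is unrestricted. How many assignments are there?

16687

Let Aᵢ (for 1 ≤ i ≤ 7) be the placements that put book i in its forbidden shelf slot. Any j of these fix j positions, leaving (8−j)! ways to fill the rest, and there are C(7,j) ways to pick which j.
By inclusion–exclusion, the number of valid placements is Σ_{j=0}^{7} (−1)^j C(7,j)·(8−j)!.
Computing: 40320 − 35280 + 15120 − 4200 + 840 − 126 + 14 − 1 = 16687.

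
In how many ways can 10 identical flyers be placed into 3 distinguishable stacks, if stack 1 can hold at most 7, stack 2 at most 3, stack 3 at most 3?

By stars and bars, unrestricted non-negative solutions to x_1+…+x_3 = 10 number C(10+2,2) = 66.
Subtract solutions that violate a single cap (substitute x_i' = x_i − (cap_i+1)): x_1 ≥ 8 gives C(4,2) = 6; x_2 ≥ 4 gives C(8,2) = 28; x_3 ≥ 4 gives C(8,2) = 28. Together 62.
Add back pairs where two caps are both exceeded: 0 + 0 + 6 = 6.
By inclusion–exclusion the count is 66 − 62 + 6 = 10.

10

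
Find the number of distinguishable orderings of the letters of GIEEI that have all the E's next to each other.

12

Treat the 2 copies of E as a single block. The multiset to arrange is then {EE, G, I, I}, 4 items in all.
That gives (4)!/(2!) = 12 arrangements.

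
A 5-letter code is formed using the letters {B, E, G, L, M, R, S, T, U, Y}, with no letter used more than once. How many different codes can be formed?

With no repetition, fill the 5 letters in order: 10 choices, then 9, down to 6.
10 × 9 × 8 × 7 × 6 = 30240.

30240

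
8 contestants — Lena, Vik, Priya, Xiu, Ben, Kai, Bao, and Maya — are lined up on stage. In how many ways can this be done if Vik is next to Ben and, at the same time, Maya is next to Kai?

Treat {Vik,Ben} as one block (2 orders) and {Maya,Kai} as another (2 orders).
That leaves 6 units to arrange: 2 × 2 × 6! = 4 × 720 = 2880.

2880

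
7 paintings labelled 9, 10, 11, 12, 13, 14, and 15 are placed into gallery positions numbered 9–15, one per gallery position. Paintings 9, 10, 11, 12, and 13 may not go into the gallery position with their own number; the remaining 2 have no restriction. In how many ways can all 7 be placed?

Let Aᵢ (for 9 ≤ i ≤ 13) be the placements that put painting i in its forbidden gallery position. Any j of these fix j positions, leaving (7−j)! ways to fill the rest, and there are C(5,j) ways to pick which j.
By inclusion–exclusion, the number of valid placements is Σ_{j=0}^{5} (−1)^j C(5,j)·(7−j)!.
Computing: 5040 − 3600 + 1200 − 240 + 30 − 2 = 2428.

2428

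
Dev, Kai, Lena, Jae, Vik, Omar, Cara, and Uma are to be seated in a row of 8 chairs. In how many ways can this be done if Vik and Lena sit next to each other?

Glue Vik and Lena into one block (2 internal orders), leaving 7 units to arrange in a row.
So the count is 2·(7)! = 10080.

10080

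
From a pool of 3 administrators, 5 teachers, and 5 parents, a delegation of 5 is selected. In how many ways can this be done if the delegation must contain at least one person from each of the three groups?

925

Unrestricted: C(13,5) = 1287 ways to pick any 5 of the 13.
Selections missing a whole group: no administrators → C(10,5) = 252; no teachers → C(8,5) = 56; no parents → C(8,5) = 56.
Add back selections omitting two groups (i.e. drawn from a single group): C(3,5) + C(5,5) + C(5,5) = 2.
By inclusion–exclusion: 1287 − 364 + 2 = 925.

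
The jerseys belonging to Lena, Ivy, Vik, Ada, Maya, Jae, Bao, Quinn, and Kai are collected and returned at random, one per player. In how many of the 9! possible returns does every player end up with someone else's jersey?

Let Aᵢ be the assignments in which player i gets their old jersey. We want the size of the complement of A₁∪…∪A_9.
By inclusion–exclusion this is Σ_{j=0}^{9} (−1)^j C(9,j)·(9−j)!.
Computing: 362880 − 362880 + 181440 − 60480 + 15120 − 3024 + 504 − 72 + 9 − 1 = 133496.

133496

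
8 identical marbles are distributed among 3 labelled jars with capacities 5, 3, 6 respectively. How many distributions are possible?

21

By stars and bars, unrestricted non-negative solutions to x_1+…+x_3 = 8 number C(8+2,2) = 45.
Subtract solutions that violate a single cap (substitute x_i' = x_i − (cap_i+1)): x_1 ≥ 6 gives C(4,2) = 6; x_2 ≥ 4 gives C(6,2) = 15; x_3 ≥ 7 gives C(3,2) = 3. Together 24.
No two caps can be exceeded simultaneously, so the pair terms are all 0.
By inclusion–exclusion the count is 45 − 24 + 0 = 21.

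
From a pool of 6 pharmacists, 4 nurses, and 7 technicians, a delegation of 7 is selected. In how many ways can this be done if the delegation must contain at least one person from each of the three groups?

Total 7-person selections from all 17: C(17,7) = 19448.
Selections missing a whole group: no pharmacists → C(11,7) = 330; no nurses → C(13,7) = 1716; no technicians → C(10,7) = 120.
Add back selections omitting two groups (i.e. drawn from a single group): C(6,7) + C(4,7) + C(7,7) = 1.
By inclusion–exclusion: 19448 − 2166 + 1 = 17283.

17283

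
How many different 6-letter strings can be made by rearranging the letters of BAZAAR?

BAZAAR has 6 letters with A appearing 3 times.
The number of distinct arrangements is 6!/(3!) = 720/6 = 120.

120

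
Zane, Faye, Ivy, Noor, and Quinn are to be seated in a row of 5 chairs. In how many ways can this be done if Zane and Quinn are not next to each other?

72

There are 5! = 120 arrangements in all. If Zane and Quinn are adjacent, merging them into one block gives 2·(4)! = 48 arrangements.
Complementary counting: 120 − 48 = 72.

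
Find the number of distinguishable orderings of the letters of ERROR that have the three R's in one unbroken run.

Treat the 3 copies of R as a single block. The multiset to arrange is then {RRR, E, O}, 3 items in all.
All 3 items are distinct, so there are (3)! = 6 arrangements.

6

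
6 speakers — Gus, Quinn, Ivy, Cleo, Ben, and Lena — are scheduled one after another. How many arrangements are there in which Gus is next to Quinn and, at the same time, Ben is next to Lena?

Treat {Gus,Quinn} as one block (2 orders) and {Ben,Lena} as another (2 orders).
That leaves 4 units to arrange: 2 × 2 × 4! = 4 × 24 = 96.

96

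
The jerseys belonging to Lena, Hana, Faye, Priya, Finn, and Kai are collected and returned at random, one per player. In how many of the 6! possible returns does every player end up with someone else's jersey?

Let Aᵢ be the assignments in which player i gets their old jersey. We want the size of the complement of A₁∪…∪A_6.
By inclusion–exclusion this is Σ_{j=0}^{6} (−1)^j C(6,j)·(6−j)!.
Computing: 720 − 720 + 360 − 120 + 30 − 6 + 1 = 265.

265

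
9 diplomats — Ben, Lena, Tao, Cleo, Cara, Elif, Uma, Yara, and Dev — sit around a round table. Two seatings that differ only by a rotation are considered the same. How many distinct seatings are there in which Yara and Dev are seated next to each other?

Treat {Yara, Dev} as one unit (2 internal orders) and seat the resulting 8 units around the table: (7)! circular arrangements.
So 2 × (7)! = 2 × 5040 = 10080.

10080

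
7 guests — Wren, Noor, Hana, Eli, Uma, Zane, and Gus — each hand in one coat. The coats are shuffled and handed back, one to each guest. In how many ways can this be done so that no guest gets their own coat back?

1854

Count assignments avoiding every fixed point. For any j of the 7 guests fixed to their own coat, the other 7−j can be arranged in (7−j)! ways.
By inclusion–exclusion this is Σ_{j=0}^{7} (−1)^j C(7,j)·(7−j)!.
Computing: 5040 − 5040 + 2520 − 840 + 210 − 42 + 7 − 1 = 1854.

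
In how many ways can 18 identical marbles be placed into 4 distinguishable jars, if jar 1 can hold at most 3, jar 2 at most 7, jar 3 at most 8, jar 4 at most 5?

52

Ignoring the caps, the number of non-negative solutions to x_1+…+x_4 = 18 is C(21,3) = 1330.
Subtract solutions that violate a single cap (substitute x_i' = x_i − (cap_i+1)): x_1 ≥ 4 gives C(17,3) = 680; x_2 ≥ 8 gives C(13,3) = 286; x_3 ≥ 9 gives C(12,3) = 220; x_4 ≥ 6 gives C(15,3) = 455. Together 1641.
Add back pairs where two caps are both exceeded: 84 + 56 + 165 + 4 + 35 + 20 = 364.
Subtract triples: 0 + 1 + 0 + 0 = 1.
By inclusion–exclusion the count is 1330 − 1641 + 364 − 1 = 52.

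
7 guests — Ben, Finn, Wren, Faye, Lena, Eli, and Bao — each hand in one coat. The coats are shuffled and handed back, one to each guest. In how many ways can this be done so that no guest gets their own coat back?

This is the derangement count D_7: permutations of 7 items with no fixed point.
By inclusion–exclusion this is Σ_{j=0}^{7} (−1)^j C(7,j)·(7−j)!.
Computing: 5040 − 5040 + 2520 − 840 + 210 − 42 + 7 − 1 = 1854.

1854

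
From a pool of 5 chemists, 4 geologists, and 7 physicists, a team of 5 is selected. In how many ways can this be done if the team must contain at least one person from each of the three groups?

With no constraint there are C(16,5) = 4368 possible selections.
Subtract selections that omit an entire group: no chemists → C(11,5) = 462; no geologists → C(12,5) = 792; no physicists → C(9,5) = 126.
Add back selections omitting two groups (i.e. drawn from a single group): C(5,5) + C(4,5) + C(7,5) = 22.
By inclusion–exclusion: 4368 − 1380 + 22 = 3010.

3010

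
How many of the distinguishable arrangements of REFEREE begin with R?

30

With the first slot taken by R, it remains to arrange the other 6 letters (EFEREE).
Those 6 letters have E appearing 4 times, giving (6)!/(4!) = 30.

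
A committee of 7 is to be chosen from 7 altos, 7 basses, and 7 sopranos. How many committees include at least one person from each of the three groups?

105987

Unrestricted: C(21,7) = 116280 ways to pick any 7 of the 21.
Subtract selections that omit an entire group: no altos → C(14,7) = 3432; no basses → C(14,7) = 3432; no sopranos → C(14,7) = 3432.
Add back selections omitting two groups (i.e. drawn from a single group): C(7,7) + C(7,7) + C(7,7) = 3.
By inclusion–exclusion: 116280 − 10296 + 3 = 105987.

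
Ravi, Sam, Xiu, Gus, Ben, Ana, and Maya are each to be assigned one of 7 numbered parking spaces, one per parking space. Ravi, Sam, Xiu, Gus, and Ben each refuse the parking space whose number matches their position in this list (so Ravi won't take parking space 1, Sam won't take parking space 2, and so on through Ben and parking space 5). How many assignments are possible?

Let Aᵢ (for 1 ≤ i ≤ 5) be the placements that put person i in their forbidden parking space. Any j of these fix j positions, leaving (7−j)! ways to fill the rest, and there are C(5,j) ways to pick which j.
By inclusion–exclusion, the number of valid placements is Σ_{j=0}^{5} (−1)^j C(5,j)·(7−j)!.
Computing: 5040 − 3600 + 1200 − 240 + 30 − 2 = 2428.

2428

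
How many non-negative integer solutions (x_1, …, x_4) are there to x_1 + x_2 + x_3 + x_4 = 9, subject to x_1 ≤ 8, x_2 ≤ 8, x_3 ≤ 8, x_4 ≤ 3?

Ignoring the caps, the number of non-negative solutions to x_1+…+x_4 = 9 is C(12,3) = 220.
Subtract solutions that violate a single cap (substitute x_i' = x_i − (cap_i+1)): x_1 ≥ 9 gives C(3,3) = 1; x_2 ≥ 9 gives C(3,3) = 1; x_3 ≥ 9 gives C(3,3) = 1; x_4 ≥ 4 gives C(8,3) = 56. Together 59.
No two caps can be exceeded simultaneously, so the pair terms are all 0.
By inclusion–exclusion the count is 220 − 59 + 0 = 161.

161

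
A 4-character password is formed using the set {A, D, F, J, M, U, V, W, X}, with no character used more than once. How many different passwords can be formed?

3024

With no repetition, fill the 4 characters in order: 9 choices, then 8, down to 6.
9 × 8 × 7 × 6 = 3024.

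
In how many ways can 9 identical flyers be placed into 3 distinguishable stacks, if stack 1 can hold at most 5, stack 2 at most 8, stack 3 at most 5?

Ignoring the caps, the number of non-negative solutions to x_1+…+x_3 = 9 is C(11,2) = 55.
Subtract solutions that violate a single cap (substitute x_i' = x_i − (cap_i+1)): x_1 ≥ 6 gives C(5,2) = 10; x_2 ≥ 9 gives C(2,2) = 1; x_3 ≥ 6 gives C(5,2) = 10. Together 21.
No two caps can be exceeded simultaneously, so the pair terms are all 0.
By inclusion–exclusion the count is 55 − 21 + 0 = 34.

34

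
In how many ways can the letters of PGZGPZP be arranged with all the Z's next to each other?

60

Treat the 2 copies of Z as a single block. The multiset to arrange is then {ZZ, G, G, P, P, P}, 6 items in all.
That gives (6)!/(3!·2!) = 60 arrangements.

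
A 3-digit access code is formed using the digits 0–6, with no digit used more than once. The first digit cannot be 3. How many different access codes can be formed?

The first digit has 7−1 = 6 choices (anything except 3).
The remaining 2 digits are filled from the other 6 symbols without repetition: 6 × 5 = 30.
Total: 6 × 30 = 180.

180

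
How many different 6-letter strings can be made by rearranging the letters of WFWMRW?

WFWMRW has 6 letters with W appearing 3 times.
So there are 6! / (3!) = 120 distinguishable arrangements.

120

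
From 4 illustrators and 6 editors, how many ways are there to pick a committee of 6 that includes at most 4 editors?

185

Split by how many editors are chosen (0 through 4).
Sum: C(6,0)·C(4,6) + C(6,1)·C(4,5) + C(6,2)·C(4,4) + C(6,3)·C(4,3) + C(6,4)·C(4,2) = 0 + 0 + 15 + 80 + 90 = 185.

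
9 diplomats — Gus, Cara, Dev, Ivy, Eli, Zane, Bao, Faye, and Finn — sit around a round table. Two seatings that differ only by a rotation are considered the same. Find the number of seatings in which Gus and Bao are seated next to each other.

Treat {Gus, Bao} as one unit (2 internal orders) and seat the resulting 8 units around the table: (7)! circular arrangements.
So 2 × (7)! = 2 × 5040 = 10080.

10080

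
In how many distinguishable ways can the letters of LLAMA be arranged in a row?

LLAMA has 5 letters with A appearing twice and L appearing twice.
Dividing 5! = 120 by 2!·2! = 4 for the repeated letters gives 30.

30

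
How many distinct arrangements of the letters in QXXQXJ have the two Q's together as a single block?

Treat the 2 copies of Q as a single block. The multiset to arrange is then {QQ, J, X, X, X}, 5 items in all.
That gives (5)!/(3!) = 20 arrangements.

20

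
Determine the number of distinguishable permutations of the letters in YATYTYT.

140

YATYTYT has 7 letters with T appearing 3 times and Y appearing 3 times.
So there are 7! / (3!·3!) = 140 distinguishable arrangements.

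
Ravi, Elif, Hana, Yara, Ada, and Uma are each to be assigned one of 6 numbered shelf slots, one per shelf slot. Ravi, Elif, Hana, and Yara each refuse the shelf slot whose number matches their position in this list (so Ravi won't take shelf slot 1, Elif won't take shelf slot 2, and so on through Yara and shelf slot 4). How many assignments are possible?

362

Let Aᵢ (for 1 ≤ i ≤ 4) be the placements that put person i in their forbidden shelf slot. Any j of these fix j positions, leaving (6−j)! ways to fill the rest, and there are C(4,j) ways to pick which j.
By inclusion–exclusion, the number of valid placements is Σ_{j=0}^{4} (−1)^j C(4,j)·(6−j)!.
Computing: 720 − 480 + 144 − 24 + 2 = 362.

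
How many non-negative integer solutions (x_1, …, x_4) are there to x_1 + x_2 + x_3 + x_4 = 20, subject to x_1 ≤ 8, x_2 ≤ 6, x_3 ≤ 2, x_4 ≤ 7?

Ignoring the caps, the number of non-negative solutions to x_1+…+x_4 = 20 is C(23,3) = 1771.
Subtract solutions that violate a single cap (substitute x_i' = x_i − (cap_i+1)): x_1 ≥ 9 gives C(14,3) = 364; x_2 ≥ 7 gives C(16,3) = 560; x_3 ≥ 3 gives C(20,3) = 1140; x_4 ≥ 8 gives C(15,3) = 455. Together 2519.
Add back pairs where two caps are both exceeded: 35 + 165 + 20 + 286 + 56 + 220 = 782.
Subtract triples: 4 + 0 + 1 + 10 = 15.
By inclusion–exclusion the count is 1771 − 2519 + 782 − 15 = 19.

19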